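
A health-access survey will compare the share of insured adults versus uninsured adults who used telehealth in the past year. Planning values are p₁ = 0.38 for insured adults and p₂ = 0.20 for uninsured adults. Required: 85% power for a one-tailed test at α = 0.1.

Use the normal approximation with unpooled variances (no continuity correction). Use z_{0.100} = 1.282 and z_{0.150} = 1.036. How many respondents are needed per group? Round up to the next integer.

n = 66 per group

n = (z_α + z_β)² · [p₁(1−p₁) + p₂(1−p₂)] / (p₁ − p₂)²
  = (1.282 + 1.036)² · (0.38·0.62 + 0.20·0.80) / (0.18)²
  = (2.318)² · (0.2356 + 0.1600) / 0.0324
  = 5.3731 · 0.3956 / 0.0324
  = 65.61
Round up → n = 66 per group.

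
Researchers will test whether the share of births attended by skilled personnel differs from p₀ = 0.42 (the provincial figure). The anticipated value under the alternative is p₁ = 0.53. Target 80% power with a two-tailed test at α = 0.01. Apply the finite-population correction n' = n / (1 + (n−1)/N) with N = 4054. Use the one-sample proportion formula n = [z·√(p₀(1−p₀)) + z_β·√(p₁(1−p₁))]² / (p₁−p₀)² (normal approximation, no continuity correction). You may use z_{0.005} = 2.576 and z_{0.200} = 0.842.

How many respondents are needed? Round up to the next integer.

n = [z_{α/2}·√(p₀q₀) + z_β·√(p₁q₁)]² / (p₁ − p₀)²
  = [2.576·√(0.42·0.58) + 0.842·√(0.53·0.47)]² / (0.11)²
  = [2.576·0.4936 + 0.842·0.4991]² / 0.0121
  = [1.6916]² / 0.0121
  = 236.50
Finite-population correction (N = 4054): 236.50 / (1 + (236.50 − 1)/4054) = 223.52.
Round up → n = 224.

n = 224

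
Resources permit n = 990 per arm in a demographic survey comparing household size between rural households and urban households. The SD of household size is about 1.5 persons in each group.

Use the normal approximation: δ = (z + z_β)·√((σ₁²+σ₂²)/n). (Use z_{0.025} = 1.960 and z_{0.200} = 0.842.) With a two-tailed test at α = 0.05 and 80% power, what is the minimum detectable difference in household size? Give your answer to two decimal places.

Minimum detectable difference ≈ 0.19 persons

δ = (z_{α/2} + z_β) · √((σ₁²+σ₂²)/n)
  = (1.960 + 0.842) · √(4.5/990)
  = 2.802 · √0.00455
  = 2.802 · 0.0674
  = 0.1889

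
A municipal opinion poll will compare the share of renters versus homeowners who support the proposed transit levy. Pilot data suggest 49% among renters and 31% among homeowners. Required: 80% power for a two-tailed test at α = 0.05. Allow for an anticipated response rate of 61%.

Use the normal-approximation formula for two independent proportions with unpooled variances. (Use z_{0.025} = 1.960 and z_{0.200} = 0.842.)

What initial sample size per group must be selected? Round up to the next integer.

n = 185 per group

n = (z_{α/2} + z_β)² · [p₁(1−p₁) + p₂(1−p₂)] / (p₁ − p₂)²
  = (1.960 + 0.842)² · (0.49·0.51 + 0.31·0.69) / (0.18)²
  = (2.802)² · (0.2499 + 0.2139) / 0.0324
  = 7.8512 · 0.4638 / 0.0324
  = 112.39
Adjust for 61% response: 112.39 / 0.61 = 184.24.
Round up → n = 185 per group.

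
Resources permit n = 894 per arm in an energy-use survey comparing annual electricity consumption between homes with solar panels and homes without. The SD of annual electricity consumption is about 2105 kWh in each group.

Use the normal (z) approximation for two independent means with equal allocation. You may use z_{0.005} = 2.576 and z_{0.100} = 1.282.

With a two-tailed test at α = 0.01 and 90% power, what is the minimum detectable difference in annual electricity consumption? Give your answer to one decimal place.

δ = (z_{α/2} + z_β) · √((σ₁²+σ₂²)/n)
  = (2.576 + 1.282) · √(8862050/894)
  = 3.858 · √9912.8
  = 3.858 · 99.5631
  = 384.1144

Minimum detectable difference ≈ 384.1 kWh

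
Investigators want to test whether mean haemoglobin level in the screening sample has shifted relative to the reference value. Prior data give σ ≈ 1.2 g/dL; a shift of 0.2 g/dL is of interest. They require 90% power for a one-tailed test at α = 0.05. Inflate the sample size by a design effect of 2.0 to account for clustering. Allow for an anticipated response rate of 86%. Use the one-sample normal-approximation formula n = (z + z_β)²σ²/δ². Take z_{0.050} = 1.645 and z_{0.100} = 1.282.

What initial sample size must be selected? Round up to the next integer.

n = (z_α + z_β)² · σ² / δ²
  = (1.645 + 1.282)² · 1.2² / 0.2²
  = 8.5673 · 1.44 / 0.04
  = 308.42
Design effect: 2.0 × 308.42 = 616.85.
Adjust for 86% response: 616.85 / 0.86 = 717.26.
Round up → n = 718.

n = 718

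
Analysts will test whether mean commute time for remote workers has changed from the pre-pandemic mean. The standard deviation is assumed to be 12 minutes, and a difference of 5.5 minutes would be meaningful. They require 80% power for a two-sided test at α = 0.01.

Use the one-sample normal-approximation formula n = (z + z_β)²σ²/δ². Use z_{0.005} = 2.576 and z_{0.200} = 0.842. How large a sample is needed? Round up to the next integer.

n = 56

n = (z_{α/2} + z_β)² · σ² / δ²
  = (2.576 + 0.842)² · 12² / 5.5²
  = 11.6827 · 144 / 30.25
  = 55.61
Round up → n = 56.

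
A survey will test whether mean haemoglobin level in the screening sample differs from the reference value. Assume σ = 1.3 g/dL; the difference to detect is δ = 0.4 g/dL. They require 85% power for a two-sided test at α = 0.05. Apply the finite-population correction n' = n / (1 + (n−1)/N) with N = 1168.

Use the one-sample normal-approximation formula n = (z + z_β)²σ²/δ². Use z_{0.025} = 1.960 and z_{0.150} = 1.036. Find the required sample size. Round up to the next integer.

n = (z_{α/2} + z_β)² · σ² / δ²
  = (1.960 + 1.036)² · 1.3² / 0.4²
  = 8.9760 · 1.69 / 0.16
  = 94.81
Finite-population correction (N = 1168): 94.81 / (1 + (94.81 − 1)/1168) = 87.76.
Round up → n = 88.

n = 88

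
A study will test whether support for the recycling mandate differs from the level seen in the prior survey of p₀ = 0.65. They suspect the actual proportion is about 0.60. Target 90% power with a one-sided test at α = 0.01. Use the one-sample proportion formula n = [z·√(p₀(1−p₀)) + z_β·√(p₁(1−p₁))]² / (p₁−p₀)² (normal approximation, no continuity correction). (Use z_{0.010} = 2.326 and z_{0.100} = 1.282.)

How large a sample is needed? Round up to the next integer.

n = 1208

n = [z_α·√(p₀q₀) + z_β·√(p₁q₁)]² / (p₁ − p₀)²
  = [2.326·√(0.65·0.35) + 1.282·√(0.60·0.40)]² / (-0.05)²
  = [2.326·0.4770 + 1.282·0.4899]² / 0.0025
  = [1.7375]² / 0.0025
  = 1207.54
Round up → n = 1208.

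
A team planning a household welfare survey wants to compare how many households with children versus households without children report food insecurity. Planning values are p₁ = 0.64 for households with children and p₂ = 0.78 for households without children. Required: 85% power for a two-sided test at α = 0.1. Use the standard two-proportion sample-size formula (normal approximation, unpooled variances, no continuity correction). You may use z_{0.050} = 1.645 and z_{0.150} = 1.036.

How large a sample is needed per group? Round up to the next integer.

n = 148 per group

n = (z_{α/2} + z_β)² · [p₁(1−p₁) + p₂(1−p₂)] / (p₁ − p₂)²
  = (1.645 + 1.036)² · (0.64·0.36 + 0.78·0.22) / (-0.14)²
  = (2.681)² · (0.2304 + 0.1716) / 0.0196
  = 7.1878 · 0.4020 / 0.0196
  = 147.42
Round up → n = 148 per group.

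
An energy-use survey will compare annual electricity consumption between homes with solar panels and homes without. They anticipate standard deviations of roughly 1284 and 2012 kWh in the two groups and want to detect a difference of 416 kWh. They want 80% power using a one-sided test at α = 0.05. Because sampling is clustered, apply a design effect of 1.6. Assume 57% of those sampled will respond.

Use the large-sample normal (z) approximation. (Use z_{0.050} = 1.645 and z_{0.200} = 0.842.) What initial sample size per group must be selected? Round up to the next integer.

n = (z_α + z_β)² · (σ₁² + σ₂²) / δ²
  = (1.645 + 0.842)² · (1284² + 2012² = 5696800) / 416²
  = 6.1852 · 5696800 / 173056
  = 203.61
Design effect: 1.6 × 203.61 = 325.77.
Adjust for 57% response: 325.77 / 0.57 = 571.53.
Round up → n = 572 per group.

n = 572 per group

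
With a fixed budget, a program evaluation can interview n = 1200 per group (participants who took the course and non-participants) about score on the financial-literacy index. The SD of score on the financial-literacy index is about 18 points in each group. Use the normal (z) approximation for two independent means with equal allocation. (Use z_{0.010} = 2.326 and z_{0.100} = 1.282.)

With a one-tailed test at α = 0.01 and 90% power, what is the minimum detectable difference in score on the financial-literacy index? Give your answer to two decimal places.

δ = (z_α + z_β) · √((σ₁²+σ₂²)/n)
  = (2.326 + 1.282) · √(648/1200)
  = 3.608 · √0.54
  = 3.608 · 0.7348
  = 2.6513

Minimum detectable difference ≈ 2.65 points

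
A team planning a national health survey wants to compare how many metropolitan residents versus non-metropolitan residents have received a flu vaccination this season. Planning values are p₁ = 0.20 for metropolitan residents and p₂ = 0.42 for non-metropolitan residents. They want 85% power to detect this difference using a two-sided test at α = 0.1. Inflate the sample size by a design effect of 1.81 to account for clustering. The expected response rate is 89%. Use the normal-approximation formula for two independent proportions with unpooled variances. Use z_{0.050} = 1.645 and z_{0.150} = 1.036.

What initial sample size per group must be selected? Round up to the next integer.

n = (z_{α/2} + z_β)² · [p₁(1−p₁) + p₂(1−p₂)] / (p₁ − p₂)²
  = (1.645 + 1.036)² · (0.20·0.80 + 0.42·0.58) / (-0.22)²
  = (2.681)² · (0.1600 + 0.2436) / 0.0484
  = 7.1878 · 0.4036 / 0.0484
  = 59.94
Design effect: 1.81 × 59.94 = 108.49.
Adjust for 89% response: 108.49 / 0.89 = 121.90.
Round up → n = 122 per group.

n = 122 per group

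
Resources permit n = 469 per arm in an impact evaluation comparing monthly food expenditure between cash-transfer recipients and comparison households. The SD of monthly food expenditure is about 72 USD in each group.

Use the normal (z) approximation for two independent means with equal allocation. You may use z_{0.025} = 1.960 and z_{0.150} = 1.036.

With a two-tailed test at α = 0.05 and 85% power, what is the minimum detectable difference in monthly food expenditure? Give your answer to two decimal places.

Minimum detectable difference ≈ 14.09 USD

δ = (z_{α/2} + z_β) · √((σ₁²+σ₂²)/n)
  = (1.960 + 1.036) · √(10368/469)
  = 2.996 · √22.1066
  = 2.996 · 4.7018
  = 14.0865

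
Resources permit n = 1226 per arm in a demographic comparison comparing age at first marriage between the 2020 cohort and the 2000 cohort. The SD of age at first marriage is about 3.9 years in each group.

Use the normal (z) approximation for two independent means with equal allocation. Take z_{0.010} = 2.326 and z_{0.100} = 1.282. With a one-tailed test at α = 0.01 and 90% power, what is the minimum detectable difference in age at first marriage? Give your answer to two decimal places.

Minimum detectable difference ≈ 0.57 years

δ = (z_α + z_β) · √((σ₁²+σ₂²)/n)
  = (2.326 + 1.282) · √(30.42/1226)
  = 3.608 · √0.02481
  = 3.608 · 0.1575
  = 0.5683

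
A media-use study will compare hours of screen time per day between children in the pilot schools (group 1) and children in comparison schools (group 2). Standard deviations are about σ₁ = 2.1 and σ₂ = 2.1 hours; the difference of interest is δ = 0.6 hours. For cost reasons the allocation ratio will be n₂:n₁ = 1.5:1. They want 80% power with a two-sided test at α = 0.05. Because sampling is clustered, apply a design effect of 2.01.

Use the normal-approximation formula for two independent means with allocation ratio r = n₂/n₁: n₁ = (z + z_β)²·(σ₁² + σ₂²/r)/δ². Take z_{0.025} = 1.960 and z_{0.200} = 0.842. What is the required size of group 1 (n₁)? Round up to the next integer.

n₁ = 323

n₁ = (z_{α/2} + z_β)² · (σ₁² + σ₂²/r) / δ²
   = (1.960 + 0.842)² · (2.1² + 2.1²/1.5) / 0.6²
   = 7.8512 · (4.41 + 2.94) / 0.36
   = 7.8512 · 7.35 / 0.36
   = 160.30
Design effect: 2.01 × 160.30 = 322.19.
Round up → n₁ = 323; n₂ = r·n₁ = 1.5 × 323 = 485.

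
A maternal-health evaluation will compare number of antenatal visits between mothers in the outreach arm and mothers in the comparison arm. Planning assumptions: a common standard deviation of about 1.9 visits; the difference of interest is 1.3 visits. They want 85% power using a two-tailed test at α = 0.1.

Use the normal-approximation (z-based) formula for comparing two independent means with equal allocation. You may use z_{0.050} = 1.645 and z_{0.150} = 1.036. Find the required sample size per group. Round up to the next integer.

n = 31 per group

n = (z_{α/2} + z_β)² · (σ₁² + σ₂²) / δ²
  = (1.645 + 1.036)² · (2·1.9² = 7.22) / 1.3²
  = 7.1878 · 7.22 / 1.69
  = 30.71
Round up → n = 31 per group.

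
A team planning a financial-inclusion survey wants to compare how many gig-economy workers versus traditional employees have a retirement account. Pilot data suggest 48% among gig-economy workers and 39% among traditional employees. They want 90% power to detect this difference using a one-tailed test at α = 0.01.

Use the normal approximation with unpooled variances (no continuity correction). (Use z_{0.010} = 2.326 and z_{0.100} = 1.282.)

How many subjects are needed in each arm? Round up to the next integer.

n = (z_α + z_β)² · [p₁(1−p₁) + p₂(1−p₂)] / (p₁ − p₂)²
  = (2.326 + 1.282)² · (0.48·0.52 + 0.39·0.61) / (0.09)²
  = (3.608)² · (0.2496 + 0.2379) / 0.0081
  = 13.0177 · 0.4875 / 0.0081
  = 783.47
Round up → n = 784 per group.

n = 784 per group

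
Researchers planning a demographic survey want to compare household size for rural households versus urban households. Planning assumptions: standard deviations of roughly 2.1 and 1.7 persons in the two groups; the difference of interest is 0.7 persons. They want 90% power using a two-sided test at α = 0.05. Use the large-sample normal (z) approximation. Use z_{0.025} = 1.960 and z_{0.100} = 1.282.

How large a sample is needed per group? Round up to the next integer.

n = 157 per group

n = (z_{α/2} + z_β)² · (σ₁² + σ₂²) / δ²
  = (1.960 + 1.282)² · (2.1² + 1.7² = 7.3) / 0.7²
  = 10.5106 · 7.3 / 0.49
  = 156.59
Round up → n = 157 per group.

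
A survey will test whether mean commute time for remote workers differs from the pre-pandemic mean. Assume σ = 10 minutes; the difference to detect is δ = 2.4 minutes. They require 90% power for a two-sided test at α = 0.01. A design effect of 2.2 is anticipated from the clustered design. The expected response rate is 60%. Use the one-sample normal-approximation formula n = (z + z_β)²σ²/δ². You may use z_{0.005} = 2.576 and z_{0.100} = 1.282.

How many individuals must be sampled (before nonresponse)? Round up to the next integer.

n = 948

n = (z_{α/2} + z_β)² · σ² / δ²
  = (2.576 + 1.282)² · 10² / 2.4²
  = 14.8842 · 100 / 5.76
  = 258.41
Design effect: 2.2 × 258.41 = 568.49.
Adjust for 60% response: 568.49 / 0.60 = 947.49.
Round up → n = 948.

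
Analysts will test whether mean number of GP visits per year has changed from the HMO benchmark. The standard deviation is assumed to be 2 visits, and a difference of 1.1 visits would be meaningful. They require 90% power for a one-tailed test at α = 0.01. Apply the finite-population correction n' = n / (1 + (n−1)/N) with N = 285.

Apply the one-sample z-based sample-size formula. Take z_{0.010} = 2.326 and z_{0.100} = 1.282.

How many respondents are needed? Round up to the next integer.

n = 38

n = (z_α + z_β)² · σ² / δ²
  = (2.326 + 1.282)² · 2² / 1.1²
  = 13.0177 · 4 / 1.21
  = 43.03
Finite-population correction (N = 285): 43.03 / (1 + (43.03 − 1)/285) = 37.50.
Round up → n = 38.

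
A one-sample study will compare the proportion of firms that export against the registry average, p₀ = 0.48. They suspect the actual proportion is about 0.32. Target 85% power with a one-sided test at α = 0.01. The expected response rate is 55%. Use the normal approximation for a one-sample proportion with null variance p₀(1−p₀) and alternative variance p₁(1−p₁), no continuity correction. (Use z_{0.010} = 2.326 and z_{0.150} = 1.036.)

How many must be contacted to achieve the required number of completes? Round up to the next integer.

n = [z_α·√(p₀q₀) + z_β·√(p₁q₁)]² / (p₁ − p₀)²
  = [2.326·√(0.48·0.52) + 1.036·√(0.32·0.68)]² / (-0.16)²
  = [2.326·0.4996 + 1.036·0.4665]² / 0.0256
  = [1.6453]² / 0.0256
  = 105.75
Adjust for 55% response: 105.75 / 0.55 = 192.27.
Round up → n = 193.

n = 193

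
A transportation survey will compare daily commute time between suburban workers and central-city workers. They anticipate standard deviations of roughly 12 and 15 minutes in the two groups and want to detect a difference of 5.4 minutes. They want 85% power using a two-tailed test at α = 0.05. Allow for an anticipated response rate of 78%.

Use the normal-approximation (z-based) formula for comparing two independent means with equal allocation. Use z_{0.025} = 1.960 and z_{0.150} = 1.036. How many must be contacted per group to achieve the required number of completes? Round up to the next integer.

n = 146 per group

n = (z_{α/2} + z_β)² · (σ₁² + σ₂²) / δ²
  = (1.960 + 1.036)² · (12² + 15² = 369) / 5.4²
  = 8.9760 · 369 / 29.16
  = 113.59
Adjust for 78% response: 113.59 / 0.78 = 145.62.
Round up → n = 146 per group.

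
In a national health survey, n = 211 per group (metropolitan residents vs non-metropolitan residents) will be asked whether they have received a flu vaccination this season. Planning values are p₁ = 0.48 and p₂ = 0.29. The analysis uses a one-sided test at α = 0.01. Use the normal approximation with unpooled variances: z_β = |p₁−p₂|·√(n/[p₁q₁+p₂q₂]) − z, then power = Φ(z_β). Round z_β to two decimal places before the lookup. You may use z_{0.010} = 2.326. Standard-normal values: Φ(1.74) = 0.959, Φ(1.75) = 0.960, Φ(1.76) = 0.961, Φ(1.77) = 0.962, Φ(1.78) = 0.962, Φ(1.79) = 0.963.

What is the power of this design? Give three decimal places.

z_β = |p₁−p₂|·√(n/[p₁q₁+p₂q₂]) − z_α
    = 0.19 · √(211/0.4555) − 2.326
    = 0.19 · 21.5227 − 2.326
    = 4.0893 − 2.326 = 1.7633 → 1.76
Power = Φ(1.76) = 0.961.

Power ≈ 0.961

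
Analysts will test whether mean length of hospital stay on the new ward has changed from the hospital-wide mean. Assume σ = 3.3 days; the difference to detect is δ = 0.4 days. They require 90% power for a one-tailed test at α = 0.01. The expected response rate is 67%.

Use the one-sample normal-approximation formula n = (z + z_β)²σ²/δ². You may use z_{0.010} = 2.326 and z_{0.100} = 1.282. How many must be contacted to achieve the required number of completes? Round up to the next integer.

n = (z_α + z_β)² · σ² / δ²
  = (2.326 + 1.282)² · 3.3² / 0.4²
  = 13.0177 · 10.89 / 0.16
  = 886.01
Adjust for 67% response: 886.01 / 0.67 = 1322.41.
Round up → n = 1323.

n = 1323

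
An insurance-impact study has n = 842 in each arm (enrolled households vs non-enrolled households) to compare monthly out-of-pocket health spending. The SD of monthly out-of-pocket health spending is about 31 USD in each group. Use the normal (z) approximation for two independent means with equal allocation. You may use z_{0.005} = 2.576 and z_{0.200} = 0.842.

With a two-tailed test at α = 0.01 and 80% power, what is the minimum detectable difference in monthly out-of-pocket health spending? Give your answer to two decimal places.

δ = (z_{α/2} + z_β) · √((σ₁²+σ₂²)/n)
  = (2.576 + 0.842) · √(1922/842)
  = 3.418 · √2.2827
  = 3.418 · 1.5108
  = 5.1641

Minimum detectable difference ≈ 5.16 USD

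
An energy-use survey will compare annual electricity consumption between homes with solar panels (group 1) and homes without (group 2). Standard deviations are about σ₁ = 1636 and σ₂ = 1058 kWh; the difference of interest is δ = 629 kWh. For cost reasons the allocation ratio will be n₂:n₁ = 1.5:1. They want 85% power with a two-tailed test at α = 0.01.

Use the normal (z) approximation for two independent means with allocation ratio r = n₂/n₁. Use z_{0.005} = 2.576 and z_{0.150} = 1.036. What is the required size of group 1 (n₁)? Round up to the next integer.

n₁ = 113

n₁ = (z_{α/2} + z_β)² · (σ₁² + σ₂²/r) / δ²
   = (2.576 + 1.036)² · (1636² + 1058²/1.5) / 629²
   = 13.0465 · (2676496 + 746242.7) / 395641
   = 13.0465 · 3422738.7 / 395641
   = 112.87
Round up → n₁ = 113; n₂ = r·n₁ = 1.5 × 113 = 170.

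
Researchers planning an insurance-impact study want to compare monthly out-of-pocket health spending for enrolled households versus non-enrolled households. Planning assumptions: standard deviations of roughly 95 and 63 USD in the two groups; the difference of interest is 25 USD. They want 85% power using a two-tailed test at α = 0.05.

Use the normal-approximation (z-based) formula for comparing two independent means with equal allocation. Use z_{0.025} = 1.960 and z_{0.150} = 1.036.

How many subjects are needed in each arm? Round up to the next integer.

n = (z_{α/2} + z_β)² · (σ₁² + σ₂²) / δ²
  = (1.960 + 1.036)² · (95² + 63² = 12994) / 25²
  = 8.9760 · 12994 / 625
  = 186.61
Round up → n = 187 per group.

n = 187 per group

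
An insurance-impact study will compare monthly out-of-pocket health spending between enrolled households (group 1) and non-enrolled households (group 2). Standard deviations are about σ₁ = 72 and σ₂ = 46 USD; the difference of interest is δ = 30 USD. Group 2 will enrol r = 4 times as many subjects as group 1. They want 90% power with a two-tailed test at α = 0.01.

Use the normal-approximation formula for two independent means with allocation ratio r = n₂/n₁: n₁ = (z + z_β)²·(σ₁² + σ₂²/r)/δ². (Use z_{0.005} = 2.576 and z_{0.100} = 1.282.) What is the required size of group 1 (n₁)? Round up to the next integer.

n₁ = (z_{α/2} + z_β)² · (σ₁² + σ₂²/r) / δ²
   = (2.576 + 1.282)² · (72² + 46²/4) / 30²
   = 14.8842 · (5184 + 529) / 900
   = 14.8842 · 5713 / 900
   = 94.48
Round up → n₁ = 95; n₂ = r·n₁ = 4 × 95 = 380.

n₁ = 95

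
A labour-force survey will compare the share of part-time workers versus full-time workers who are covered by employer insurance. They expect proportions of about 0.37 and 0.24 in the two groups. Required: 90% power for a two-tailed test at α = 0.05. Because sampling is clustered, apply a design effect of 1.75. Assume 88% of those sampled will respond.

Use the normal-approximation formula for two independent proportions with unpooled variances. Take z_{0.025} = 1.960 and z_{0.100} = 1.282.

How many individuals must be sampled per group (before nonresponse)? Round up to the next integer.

n = 514 per group

n = (z_{α/2} + z_β)² · [p₁(1−p₁) + p₂(1−p₂)] / (p₁ − p₂)²
  = (1.960 + 1.282)² · (0.37·0.63 + 0.24·0.76) / (0.13)²
  = (3.242)² · (0.2331 + 0.1824) / 0.0169
  = 10.5106 · 0.4155 / 0.0169
  = 258.41
Design effect: 1.75 × 258.41 = 452.22.
Adjust for 88% response: 452.22 / 0.88 = 513.88.
Round up → n = 514 per group.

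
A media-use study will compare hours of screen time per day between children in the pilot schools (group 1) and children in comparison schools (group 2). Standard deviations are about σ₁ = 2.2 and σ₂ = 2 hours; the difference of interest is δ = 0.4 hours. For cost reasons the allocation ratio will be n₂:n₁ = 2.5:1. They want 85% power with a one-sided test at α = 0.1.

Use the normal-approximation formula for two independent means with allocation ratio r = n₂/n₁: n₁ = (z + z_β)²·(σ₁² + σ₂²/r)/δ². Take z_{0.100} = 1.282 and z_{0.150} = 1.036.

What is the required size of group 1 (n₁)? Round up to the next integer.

n₁ = 217

n₁ = (z_α + z_β)² · (σ₁² + σ₂²/r) / δ²
   = (1.282 + 1.036)² · (2.2² + 2²/2.5) / 0.4²
   = 5.3731 · (4.84 + 1.6) / 0.16
   = 5.3731 · 6.44 / 0.16
   = 216.27
Round up → n₁ = 217; n₂ = r·n₁ = 2.5 × 217 = 543.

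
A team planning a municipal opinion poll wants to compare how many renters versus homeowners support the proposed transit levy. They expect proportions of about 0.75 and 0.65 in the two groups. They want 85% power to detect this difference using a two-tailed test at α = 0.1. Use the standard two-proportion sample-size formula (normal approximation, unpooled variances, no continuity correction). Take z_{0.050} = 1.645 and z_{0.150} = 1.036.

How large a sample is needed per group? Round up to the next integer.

n = 299 per group

n = (z_{α/2} + z_β)² · [p₁(1−p₁) + p₂(1−p₂)] / (p₁ − p₂)²
  = (1.645 + 1.036)² · (0.75·0.25 + 0.65·0.35) / (0.10)²
  = (2.681)² · (0.1875 + 0.2275) / 0.0100
  = 7.1878 · 0.4150 / 0.0100
  = 298.29
Round up → n = 299 per group.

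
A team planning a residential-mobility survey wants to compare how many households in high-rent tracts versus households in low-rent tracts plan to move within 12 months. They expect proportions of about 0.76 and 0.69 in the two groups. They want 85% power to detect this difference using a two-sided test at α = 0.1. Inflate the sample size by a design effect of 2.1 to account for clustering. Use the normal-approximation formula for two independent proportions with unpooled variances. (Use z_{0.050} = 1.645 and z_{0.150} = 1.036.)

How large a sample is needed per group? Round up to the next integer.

n = 1221 per group

n = (z_{α/2} + z_β)² · [p₁(1−p₁) + p₂(1−p₂)] / (p₁ − p₂)²
  = (1.645 + 1.036)² · (0.76·0.24 + 0.69·0.31) / (0.07)²
  = (2.681)² · (0.1824 + 0.2139) / 0.0049
  = 7.1878 · 0.3963 / 0.0049
  = 581.33
Design effect: 2.1 × 581.33 = 1220.79.
Round up → n = 1221 per group.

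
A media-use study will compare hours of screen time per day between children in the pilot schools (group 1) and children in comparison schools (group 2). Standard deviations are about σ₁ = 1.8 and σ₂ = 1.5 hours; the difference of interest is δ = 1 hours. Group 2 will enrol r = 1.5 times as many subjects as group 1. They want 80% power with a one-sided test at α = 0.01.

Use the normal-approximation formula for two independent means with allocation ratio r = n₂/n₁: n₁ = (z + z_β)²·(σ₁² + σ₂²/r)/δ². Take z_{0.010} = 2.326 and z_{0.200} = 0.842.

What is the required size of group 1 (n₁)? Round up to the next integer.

n₁ = (z_α + z_β)² · (σ₁² + σ₂²/r) / δ²
   = (2.326 + 0.842)² · (1.8² + 1.5²/1.5) / 1²
   = 10.0362 · (3.24 + 1.5) / 1
   = 10.0362 · 4.74 / 1
   = 47.57
Round up → n₁ = 48; n₂ = r·n₁ = 1.5 × 48 = 72.

n₁ = 48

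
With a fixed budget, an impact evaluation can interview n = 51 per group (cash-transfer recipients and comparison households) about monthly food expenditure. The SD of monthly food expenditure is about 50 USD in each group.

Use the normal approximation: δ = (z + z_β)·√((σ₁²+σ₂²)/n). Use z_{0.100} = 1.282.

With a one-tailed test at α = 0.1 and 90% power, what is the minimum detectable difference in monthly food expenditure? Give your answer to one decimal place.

δ = (z_α + z_β) · √((σ₁²+σ₂²)/n)
  = (1.282 + 1.282) · √(5000/51)
  = 2.564 · √98.0392
  = 2.564 · 9.9015
  = 25.3874

Minimum detectable difference ≈ 25.4 USD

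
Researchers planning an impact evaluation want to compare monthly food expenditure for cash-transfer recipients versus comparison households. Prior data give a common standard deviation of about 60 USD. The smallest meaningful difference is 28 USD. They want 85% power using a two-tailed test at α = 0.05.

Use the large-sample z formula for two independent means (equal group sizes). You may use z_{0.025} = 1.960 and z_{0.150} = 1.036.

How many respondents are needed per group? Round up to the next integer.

n = 83 per group

n = (z_{α/2} + z_β)² · (σ₁² + σ₂²) / δ²
  = (1.960 + 1.036)² · (2·60² = 7200) / 28²
  = 8.9760 · 7200 / 784
  = 82.43
Round up → n = 83 per group.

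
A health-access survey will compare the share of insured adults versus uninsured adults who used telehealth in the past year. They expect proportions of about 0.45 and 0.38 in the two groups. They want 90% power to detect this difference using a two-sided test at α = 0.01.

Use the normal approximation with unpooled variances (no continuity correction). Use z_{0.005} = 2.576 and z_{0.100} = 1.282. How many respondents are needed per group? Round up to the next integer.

n = (z_{α/2} + z_β)² · [p₁(1−p₁) + p₂(1−p₂)] / (p₁ − p₂)²
  = (2.576 + 1.282)² · (0.45·0.55 + 0.38·0.62) / (0.07)²
  = (3.858)² · (0.2475 + 0.2356) / 0.0049
  = 14.8842 · 0.4831 / 0.0049
  = 1467.46
Round up → n = 1468 per group.

n = 1468 per group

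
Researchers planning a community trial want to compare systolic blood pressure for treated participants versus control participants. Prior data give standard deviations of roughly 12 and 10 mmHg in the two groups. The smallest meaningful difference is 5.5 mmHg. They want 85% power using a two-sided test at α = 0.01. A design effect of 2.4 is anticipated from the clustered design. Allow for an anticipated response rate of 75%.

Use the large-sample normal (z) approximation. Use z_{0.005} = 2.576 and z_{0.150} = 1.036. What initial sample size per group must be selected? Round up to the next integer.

n = 337 per group

n = (z_{α/2} + z_β)² · (σ₁² + σ₂²) / δ²
  = (2.576 + 1.036)² · (12² + 10² = 244) / 5.5²
  = 13.0465 · 244 / 30.25
  = 105.23
Design effect: 2.4 × 105.23 = 252.56.
Adjust for 75% response: 252.56 / 0.75 = 336.75.
Round up → n = 337 per group.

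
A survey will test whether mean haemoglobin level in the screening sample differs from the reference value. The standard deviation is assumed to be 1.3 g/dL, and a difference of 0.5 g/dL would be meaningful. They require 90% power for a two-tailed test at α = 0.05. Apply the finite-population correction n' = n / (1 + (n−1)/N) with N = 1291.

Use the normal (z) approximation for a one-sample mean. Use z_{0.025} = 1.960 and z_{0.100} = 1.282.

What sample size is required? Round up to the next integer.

n = (z_{α/2} + z_β)² · σ² / δ²
  = (1.960 + 1.282)² · 1.3² / 0.5²
  = 10.5106 · 1.69 / 0.25
  = 71.05
Finite-population correction (N = 1291): 71.05 / (1 + (71.05 − 1)/1291) = 67.39.
Round up → n = 68.

n = 68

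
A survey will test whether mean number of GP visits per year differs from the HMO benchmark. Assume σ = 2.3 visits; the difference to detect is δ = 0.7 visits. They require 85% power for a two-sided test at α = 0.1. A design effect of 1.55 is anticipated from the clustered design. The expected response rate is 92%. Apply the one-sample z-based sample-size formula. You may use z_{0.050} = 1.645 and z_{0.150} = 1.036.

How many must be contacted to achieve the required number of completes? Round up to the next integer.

n = (z_{α/2} + z_β)² · σ² / δ²
  = (1.645 + 1.036)² · 2.3² / 0.7²
  = 7.1878 · 5.29 / 0.49
  = 77.60
Design effect: 1.55 × 77.60 = 120.28.
Adjust for 92% response: 120.28 / 0.92 = 130.74.
Round up → n = 131.

n = 131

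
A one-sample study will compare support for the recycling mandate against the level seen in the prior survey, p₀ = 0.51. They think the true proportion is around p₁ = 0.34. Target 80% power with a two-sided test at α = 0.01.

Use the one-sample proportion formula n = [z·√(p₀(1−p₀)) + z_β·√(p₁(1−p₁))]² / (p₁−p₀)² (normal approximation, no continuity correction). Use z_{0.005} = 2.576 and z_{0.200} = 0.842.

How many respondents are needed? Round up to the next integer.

n = [z_{α/2}·√(p₀q₀) + z_β·√(p₁q₁)]² / (p₁ − p₀)²
  = [2.576·√(0.51·0.49) + 0.842·√(0.34·0.66)]² / (-0.17)²
  = [2.576·0.4999 + 0.842·0.4737]² / 0.0289
  = [1.6866]² / 0.0289
  = 98.43
Round up → n = 99.

n = 99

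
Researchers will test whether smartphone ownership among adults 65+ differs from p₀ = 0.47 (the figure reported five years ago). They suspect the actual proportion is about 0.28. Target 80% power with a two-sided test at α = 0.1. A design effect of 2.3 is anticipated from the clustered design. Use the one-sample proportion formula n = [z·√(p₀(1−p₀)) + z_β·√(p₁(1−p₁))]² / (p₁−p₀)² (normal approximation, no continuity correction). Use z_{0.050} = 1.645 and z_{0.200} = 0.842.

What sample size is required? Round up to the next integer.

n = [z_{α/2}·√(p₀q₀) + z_β·√(p₁q₁)]² / (p₁ − p₀)²
  = [1.645·√(0.47·0.53) + 0.842·√(0.28·0.72)]² / (-0.19)²
  = [1.645·0.4991 + 0.842·0.4490]² / 0.0361
  = [1.1991]² / 0.0361
  = 39.83
Design effect: 2.3 × 39.83 = 91.60.
Round up → n = 92.

n = 92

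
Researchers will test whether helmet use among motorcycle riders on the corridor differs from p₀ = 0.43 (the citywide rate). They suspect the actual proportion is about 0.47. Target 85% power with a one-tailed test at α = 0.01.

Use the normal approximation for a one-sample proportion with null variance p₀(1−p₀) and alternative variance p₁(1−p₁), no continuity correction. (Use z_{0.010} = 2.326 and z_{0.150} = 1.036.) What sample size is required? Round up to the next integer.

n = 1741

n = [z_α·√(p₀q₀) + z_β·√(p₁q₁)]² / (p₁ − p₀)²
  = [2.326·√(0.43·0.57) + 1.036·√(0.47·0.53)]² / (0.04)²
  = [2.326·0.4951 + 1.036·0.4991]² / 0.0016
  = [1.6686]² / 0.0016
  = 1740.17
Round up → n = 1741.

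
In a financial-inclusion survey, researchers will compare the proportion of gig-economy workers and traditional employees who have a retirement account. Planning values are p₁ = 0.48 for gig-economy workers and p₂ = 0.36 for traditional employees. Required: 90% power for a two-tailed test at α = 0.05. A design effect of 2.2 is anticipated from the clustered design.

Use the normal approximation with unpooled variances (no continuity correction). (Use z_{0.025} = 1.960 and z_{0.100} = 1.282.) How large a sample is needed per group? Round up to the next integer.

n = (z_{α/2} + z_β)² · [p₁(1−p₁) + p₂(1−p₂)] / (p₁ − p₂)²
  = (1.960 + 1.282)² · (0.48·0.52 + 0.36·0.64) / (0.12)²
  = (3.242)² · (0.2496 + 0.2304) / 0.0144
  = 10.5106 · 0.4800 / 0.0144
  = 350.35
Design effect: 2.2 × 350.35 = 770.77.
Round up → n = 771 per group.

n = 771 per group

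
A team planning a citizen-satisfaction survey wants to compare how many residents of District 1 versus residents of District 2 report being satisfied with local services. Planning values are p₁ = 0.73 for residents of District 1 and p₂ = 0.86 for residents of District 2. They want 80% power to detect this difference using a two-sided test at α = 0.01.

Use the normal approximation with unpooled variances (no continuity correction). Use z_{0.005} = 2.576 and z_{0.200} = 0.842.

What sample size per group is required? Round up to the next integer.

n = (z_{α/2} + z_β)² · [p₁(1−p₁) + p₂(1−p₂)] / (p₁ − p₂)²
  = (2.576 + 0.842)² · (0.73·0.27 + 0.86·0.14) / (-0.13)²
  = (3.418)² · (0.1971 + 0.1204) / 0.0169
  = 11.6827 · 0.3175 / 0.0169
  = 219.48
Round up → n = 220 per group.

n = 220 per group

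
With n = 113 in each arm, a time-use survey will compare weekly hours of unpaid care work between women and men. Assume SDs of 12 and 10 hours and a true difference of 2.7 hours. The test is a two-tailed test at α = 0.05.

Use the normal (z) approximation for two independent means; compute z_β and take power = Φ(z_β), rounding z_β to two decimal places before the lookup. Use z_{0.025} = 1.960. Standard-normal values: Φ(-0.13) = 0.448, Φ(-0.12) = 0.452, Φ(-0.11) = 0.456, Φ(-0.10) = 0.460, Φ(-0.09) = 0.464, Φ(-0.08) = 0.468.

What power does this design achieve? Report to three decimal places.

z_β = δ·√(n/(σ₁²+σ₂²)) − z_{α/2}
    = 2.7 · √(113/244) − 1.960
    = 2.7 · 0.68053 − 1.960
    = 1.8374 − 1.960 = -0.1226 → -0.12
Power = Φ(-0.12) = 0.452.

Power ≈ 0.452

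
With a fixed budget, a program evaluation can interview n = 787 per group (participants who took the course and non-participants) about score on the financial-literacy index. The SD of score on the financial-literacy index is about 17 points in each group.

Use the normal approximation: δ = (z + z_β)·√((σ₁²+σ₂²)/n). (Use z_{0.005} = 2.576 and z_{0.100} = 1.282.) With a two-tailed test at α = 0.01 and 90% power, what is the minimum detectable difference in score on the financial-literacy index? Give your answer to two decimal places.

Minimum detectable difference ≈ 3.31 points

δ = (z_{α/2} + z_β) · √((σ₁²+σ₂²)/n)
  = (2.576 + 1.282) · √(578/787)
  = 3.858 · √0.73443
  = 3.858 · 0.8570
  = 3.3063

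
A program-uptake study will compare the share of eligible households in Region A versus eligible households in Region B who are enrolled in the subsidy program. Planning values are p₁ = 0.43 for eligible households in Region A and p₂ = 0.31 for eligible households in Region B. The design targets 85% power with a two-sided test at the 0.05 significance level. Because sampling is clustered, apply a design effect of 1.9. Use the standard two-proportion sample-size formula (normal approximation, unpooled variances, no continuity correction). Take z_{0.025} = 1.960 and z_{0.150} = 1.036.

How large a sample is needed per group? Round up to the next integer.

n = (z_{α/2} + z_β)² · [p₁(1−p₁) + p₂(1−p₂)] / (p₁ − p₂)²
  = (1.960 + 1.036)² · (0.43·0.57 + 0.31·0.69) / (0.12)²
  = (2.996)² · (0.2451 + 0.2139) / 0.0144
  = 8.9760 · 0.4590 / 0.0144
  = 286.11
Design effect: 1.9 × 286.11 = 543.61.
Round up → n = 544 per group.

n = 544 per group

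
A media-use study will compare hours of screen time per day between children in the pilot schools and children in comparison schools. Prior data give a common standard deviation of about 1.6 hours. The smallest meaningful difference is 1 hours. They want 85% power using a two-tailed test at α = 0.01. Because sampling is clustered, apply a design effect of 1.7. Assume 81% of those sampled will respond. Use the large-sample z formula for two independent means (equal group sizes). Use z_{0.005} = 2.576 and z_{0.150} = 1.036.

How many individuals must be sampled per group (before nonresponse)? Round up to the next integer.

n = 141 per group

n = (z_{α/2} + z_β)² · (σ₁² + σ₂²) / δ²
  = (2.576 + 1.036)² · (2·1.6² = 5.12) / 1²
  = 13.0465 · 5.12 / 1
  = 66.80
Design effect: 1.7 × 66.80 = 113.56.
Adjust for 81% response: 113.56 / 0.81 = 140.19.
Round up → n = 141 per group.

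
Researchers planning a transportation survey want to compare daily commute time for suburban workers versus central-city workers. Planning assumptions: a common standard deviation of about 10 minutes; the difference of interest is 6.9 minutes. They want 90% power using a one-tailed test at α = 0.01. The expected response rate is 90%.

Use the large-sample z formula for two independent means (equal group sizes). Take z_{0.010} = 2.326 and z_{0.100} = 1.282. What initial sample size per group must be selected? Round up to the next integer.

n = (z_α + z_β)² · (σ₁² + σ₂²) / δ²
  = (2.326 + 1.282)² · (2·10² = 200) / 6.9²
  = 13.0177 · 200 / 47.61
  = 54.68
Adjust for 90% response: 54.68 / 0.90 = 60.76.
Round up → n = 61 per group.

n = 61 per group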